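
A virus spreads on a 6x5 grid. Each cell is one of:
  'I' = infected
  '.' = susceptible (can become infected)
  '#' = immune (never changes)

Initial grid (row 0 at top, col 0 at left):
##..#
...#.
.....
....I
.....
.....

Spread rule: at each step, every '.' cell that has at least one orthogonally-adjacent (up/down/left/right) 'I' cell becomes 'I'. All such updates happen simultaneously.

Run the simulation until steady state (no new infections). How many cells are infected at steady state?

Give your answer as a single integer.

Answer: 26

Derivation:
Step 0 (initial): 1 infected
Step 1: +3 new -> 4 infected
Step 2: +5 new -> 9 infected
Step 3: +4 new -> 13 infected
Step 4: +5 new -> 18 infected
Step 5: +5 new -> 23 infected
Step 6: +3 new -> 26 infected
Step 7: +0 new -> 26 infected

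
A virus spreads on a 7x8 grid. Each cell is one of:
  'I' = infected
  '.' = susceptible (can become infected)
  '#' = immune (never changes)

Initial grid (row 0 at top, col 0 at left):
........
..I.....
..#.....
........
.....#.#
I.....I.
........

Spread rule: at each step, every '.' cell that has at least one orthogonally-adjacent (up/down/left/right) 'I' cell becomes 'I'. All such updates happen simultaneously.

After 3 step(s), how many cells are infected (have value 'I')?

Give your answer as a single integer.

Step 0 (initial): 3 infected
Step 1: +10 new -> 13 infected
Step 2: +14 new -> 27 infected
Step 3: +15 new -> 42 infected

Answer: 42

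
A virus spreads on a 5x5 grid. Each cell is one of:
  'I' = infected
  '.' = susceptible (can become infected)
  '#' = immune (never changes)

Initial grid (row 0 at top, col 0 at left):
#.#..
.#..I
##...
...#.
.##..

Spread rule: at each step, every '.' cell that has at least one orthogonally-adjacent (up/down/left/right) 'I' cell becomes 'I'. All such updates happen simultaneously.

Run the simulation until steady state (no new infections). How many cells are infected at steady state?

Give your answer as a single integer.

Answer: 15

Derivation:
Step 0 (initial): 1 infected
Step 1: +3 new -> 4 infected
Step 2: +4 new -> 8 infected
Step 3: +2 new -> 10 infected
Step 4: +2 new -> 12 infected
Step 5: +1 new -> 13 infected
Step 6: +1 new -> 14 infected
Step 7: +1 new -> 15 infected
Step 8: +0 new -> 15 infected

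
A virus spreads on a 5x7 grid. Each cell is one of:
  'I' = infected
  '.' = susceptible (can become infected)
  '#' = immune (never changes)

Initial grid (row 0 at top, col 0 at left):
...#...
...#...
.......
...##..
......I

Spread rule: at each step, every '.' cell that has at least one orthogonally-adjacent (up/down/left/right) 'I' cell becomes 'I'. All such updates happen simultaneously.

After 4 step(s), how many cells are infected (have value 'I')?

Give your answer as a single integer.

Answer: 13

Derivation:
Step 0 (initial): 1 infected
Step 1: +2 new -> 3 infected
Step 2: +3 new -> 6 infected
Step 3: +3 new -> 9 infected
Step 4: +4 new -> 13 infected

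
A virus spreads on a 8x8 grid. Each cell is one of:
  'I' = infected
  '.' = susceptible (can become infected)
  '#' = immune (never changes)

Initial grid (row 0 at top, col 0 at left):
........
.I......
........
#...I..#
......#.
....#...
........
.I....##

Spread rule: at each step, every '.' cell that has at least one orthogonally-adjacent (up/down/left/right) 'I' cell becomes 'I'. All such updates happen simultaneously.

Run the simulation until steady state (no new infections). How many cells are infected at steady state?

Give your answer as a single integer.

Answer: 58

Derivation:
Step 0 (initial): 3 infected
Step 1: +11 new -> 14 infected
Step 2: +17 new -> 31 infected
Step 3: +12 new -> 43 infected
Step 4: +8 new -> 51 infected
Step 5: +4 new -> 55 infected
Step 6: +3 new -> 58 infected
Step 7: +0 new -> 58 infected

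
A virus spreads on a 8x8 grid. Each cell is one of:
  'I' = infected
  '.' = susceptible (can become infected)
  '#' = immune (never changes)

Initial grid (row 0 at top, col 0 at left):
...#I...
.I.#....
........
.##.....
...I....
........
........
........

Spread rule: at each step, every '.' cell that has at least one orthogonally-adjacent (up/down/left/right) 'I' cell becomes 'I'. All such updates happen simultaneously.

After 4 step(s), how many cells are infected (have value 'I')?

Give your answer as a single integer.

Step 0 (initial): 3 infected
Step 1: +10 new -> 13 infected
Step 2: +14 new -> 27 infected
Step 3: +12 new -> 39 infected
Step 4: +10 new -> 49 infected

Answer: 49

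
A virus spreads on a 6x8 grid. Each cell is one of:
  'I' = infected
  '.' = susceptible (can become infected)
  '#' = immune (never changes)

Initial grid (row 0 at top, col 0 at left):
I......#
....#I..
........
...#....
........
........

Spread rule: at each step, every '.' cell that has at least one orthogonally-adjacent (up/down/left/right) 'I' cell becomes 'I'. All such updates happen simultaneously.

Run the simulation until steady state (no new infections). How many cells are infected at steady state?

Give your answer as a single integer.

Answer: 45

Derivation:
Step 0 (initial): 2 infected
Step 1: +5 new -> 7 infected
Step 2: +9 new -> 16 infected
Step 3: +9 new -> 25 infected
Step 4: +8 new -> 33 infected
Step 5: +7 new -> 40 infected
Step 6: +4 new -> 44 infected
Step 7: +1 new -> 45 infected
Step 8: +0 new -> 45 infected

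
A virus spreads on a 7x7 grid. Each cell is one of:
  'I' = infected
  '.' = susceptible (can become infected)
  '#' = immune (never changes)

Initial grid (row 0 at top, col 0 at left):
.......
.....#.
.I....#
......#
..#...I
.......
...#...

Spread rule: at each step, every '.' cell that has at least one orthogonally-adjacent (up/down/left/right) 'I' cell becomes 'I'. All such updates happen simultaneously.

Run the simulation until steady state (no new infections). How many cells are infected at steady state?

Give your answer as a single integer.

Answer: 44

Derivation:
Step 0 (initial): 2 infected
Step 1: +6 new -> 8 infected
Step 2: +11 new -> 19 infected
Step 3: +12 new -> 31 infected
Step 4: +7 new -> 38 infected
Step 5: +3 new -> 41 infected
Step 6: +1 new -> 42 infected
Step 7: +1 new -> 43 infected
Step 8: +1 new -> 44 infected
Step 9: +0 new -> 44 infected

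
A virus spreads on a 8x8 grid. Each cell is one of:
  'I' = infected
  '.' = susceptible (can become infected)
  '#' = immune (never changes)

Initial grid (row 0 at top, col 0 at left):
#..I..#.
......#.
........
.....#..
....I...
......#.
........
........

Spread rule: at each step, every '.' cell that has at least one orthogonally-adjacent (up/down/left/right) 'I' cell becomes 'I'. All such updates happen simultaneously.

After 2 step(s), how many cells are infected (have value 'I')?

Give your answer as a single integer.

Step 0 (initial): 2 infected
Step 1: +7 new -> 9 infected
Step 2: +12 new -> 21 infected

Answer: 21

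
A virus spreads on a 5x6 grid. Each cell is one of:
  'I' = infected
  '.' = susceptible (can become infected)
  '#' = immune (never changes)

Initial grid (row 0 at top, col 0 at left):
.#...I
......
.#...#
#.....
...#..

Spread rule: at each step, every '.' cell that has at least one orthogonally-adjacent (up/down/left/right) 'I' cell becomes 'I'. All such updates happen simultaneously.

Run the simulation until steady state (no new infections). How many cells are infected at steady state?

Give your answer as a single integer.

Answer: 25

Derivation:
Step 0 (initial): 1 infected
Step 1: +2 new -> 3 infected
Step 2: +2 new -> 5 infected
Step 3: +3 new -> 8 infected
Step 4: +3 new -> 11 infected
Step 5: +5 new -> 16 infected
Step 6: +3 new -> 19 infected
Step 7: +4 new -> 23 infected
Step 8: +1 new -> 24 infected
Step 9: +1 new -> 25 infected
Step 10: +0 new -> 25 infected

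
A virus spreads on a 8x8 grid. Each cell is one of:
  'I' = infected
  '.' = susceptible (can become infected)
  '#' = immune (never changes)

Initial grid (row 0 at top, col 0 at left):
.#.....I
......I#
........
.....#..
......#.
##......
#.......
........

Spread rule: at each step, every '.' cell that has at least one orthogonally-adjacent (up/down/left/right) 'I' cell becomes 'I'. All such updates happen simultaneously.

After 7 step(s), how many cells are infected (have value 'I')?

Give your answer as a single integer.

Answer: 42

Derivation:
Step 0 (initial): 2 infected
Step 1: +3 new -> 5 infected
Step 2: +5 new -> 10 infected
Step 3: +4 new -> 14 infected
Step 4: +5 new -> 19 infected
Step 5: +6 new -> 25 infected
Step 6: +8 new -> 33 infected
Step 7: +9 new -> 42 infected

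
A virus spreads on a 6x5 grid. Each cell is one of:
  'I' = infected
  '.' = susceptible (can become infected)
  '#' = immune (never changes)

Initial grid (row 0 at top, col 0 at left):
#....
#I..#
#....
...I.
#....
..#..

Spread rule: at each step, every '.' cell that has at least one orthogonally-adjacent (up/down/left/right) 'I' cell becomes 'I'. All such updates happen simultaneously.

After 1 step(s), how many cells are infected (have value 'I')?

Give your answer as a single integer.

Answer: 9

Derivation:
Step 0 (initial): 2 infected
Step 1: +7 new -> 9 infected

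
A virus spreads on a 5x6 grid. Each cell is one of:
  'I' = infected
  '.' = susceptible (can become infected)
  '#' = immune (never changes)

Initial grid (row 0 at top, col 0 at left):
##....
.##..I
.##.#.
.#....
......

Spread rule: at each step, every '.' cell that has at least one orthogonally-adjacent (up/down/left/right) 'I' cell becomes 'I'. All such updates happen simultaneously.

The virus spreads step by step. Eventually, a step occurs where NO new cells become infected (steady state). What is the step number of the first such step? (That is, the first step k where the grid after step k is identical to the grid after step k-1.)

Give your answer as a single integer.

Step 0 (initial): 1 infected
Step 1: +3 new -> 4 infected
Step 2: +3 new -> 7 infected
Step 3: +4 new -> 11 infected
Step 4: +3 new -> 14 infected
Step 5: +2 new -> 16 infected
Step 6: +1 new -> 17 infected
Step 7: +1 new -> 18 infected
Step 8: +1 new -> 19 infected
Step 9: +1 new -> 20 infected
Step 10: +1 new -> 21 infected
Step 11: +1 new -> 22 infected
Step 12: +0 new -> 22 infected

Answer: 12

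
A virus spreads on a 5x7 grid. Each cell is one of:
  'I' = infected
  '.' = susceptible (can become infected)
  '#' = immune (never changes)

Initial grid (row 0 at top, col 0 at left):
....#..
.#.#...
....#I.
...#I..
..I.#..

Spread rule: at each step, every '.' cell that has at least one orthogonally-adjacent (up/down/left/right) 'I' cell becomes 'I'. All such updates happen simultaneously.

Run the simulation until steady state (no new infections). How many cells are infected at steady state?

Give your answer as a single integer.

Answer: 29

Derivation:
Step 0 (initial): 3 infected
Step 1: +6 new -> 9 infected
Step 2: +8 new -> 17 infected
Step 3: +6 new -> 23 infected
Step 4: +2 new -> 25 infected
Step 5: +3 new -> 28 infected
Step 6: +1 new -> 29 infected
Step 7: +0 new -> 29 infected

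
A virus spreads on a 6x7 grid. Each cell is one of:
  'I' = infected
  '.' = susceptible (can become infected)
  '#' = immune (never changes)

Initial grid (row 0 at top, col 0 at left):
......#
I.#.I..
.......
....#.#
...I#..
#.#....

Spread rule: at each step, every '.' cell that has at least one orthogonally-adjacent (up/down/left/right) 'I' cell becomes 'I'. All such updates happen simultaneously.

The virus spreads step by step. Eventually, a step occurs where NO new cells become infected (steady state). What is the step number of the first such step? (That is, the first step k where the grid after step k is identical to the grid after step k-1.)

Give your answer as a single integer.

Answer: 6

Derivation:
Step 0 (initial): 3 infected
Step 1: +10 new -> 13 infected
Step 2: +11 new -> 24 infected
Step 3: +8 new -> 32 infected
Step 4: +2 new -> 34 infected
Step 5: +1 new -> 35 infected
Step 6: +0 new -> 35 infected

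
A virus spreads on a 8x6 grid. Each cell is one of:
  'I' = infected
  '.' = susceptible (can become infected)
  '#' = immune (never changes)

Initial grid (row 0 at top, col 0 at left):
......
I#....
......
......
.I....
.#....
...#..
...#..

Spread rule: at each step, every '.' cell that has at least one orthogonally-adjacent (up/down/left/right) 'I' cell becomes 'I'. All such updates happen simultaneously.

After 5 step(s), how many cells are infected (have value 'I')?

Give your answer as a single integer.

Step 0 (initial): 2 infected
Step 1: +5 new -> 7 infected
Step 2: +7 new -> 14 infected
Step 3: +7 new -> 21 infected
Step 4: +9 new -> 30 infected
Step 5: +7 new -> 37 infected

Answer: 37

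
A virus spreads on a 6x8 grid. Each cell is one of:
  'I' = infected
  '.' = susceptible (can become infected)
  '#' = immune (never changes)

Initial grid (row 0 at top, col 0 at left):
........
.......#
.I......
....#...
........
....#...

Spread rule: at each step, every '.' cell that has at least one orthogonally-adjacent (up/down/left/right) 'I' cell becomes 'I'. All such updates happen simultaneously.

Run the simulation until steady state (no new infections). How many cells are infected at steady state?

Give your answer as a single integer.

Step 0 (initial): 1 infected
Step 1: +4 new -> 5 infected
Step 2: +7 new -> 12 infected
Step 3: +8 new -> 20 infected
Step 4: +6 new -> 26 infected
Step 5: +6 new -> 32 infected
Step 6: +5 new -> 37 infected
Step 7: +4 new -> 41 infected
Step 8: +3 new -> 44 infected
Step 9: +1 new -> 45 infected
Step 10: +0 new -> 45 infected

Answer: 45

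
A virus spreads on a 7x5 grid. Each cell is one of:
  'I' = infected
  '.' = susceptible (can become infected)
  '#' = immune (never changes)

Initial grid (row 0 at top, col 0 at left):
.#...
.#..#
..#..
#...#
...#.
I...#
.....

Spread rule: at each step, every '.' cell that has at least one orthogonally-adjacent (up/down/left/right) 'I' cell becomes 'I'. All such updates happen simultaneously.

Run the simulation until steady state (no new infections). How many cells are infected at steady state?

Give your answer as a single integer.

Step 0 (initial): 1 infected
Step 1: +3 new -> 4 infected
Step 2: +3 new -> 7 infected
Step 3: +4 new -> 11 infected
Step 4: +3 new -> 14 infected
Step 5: +3 new -> 17 infected
Step 6: +2 new -> 19 infected
Step 7: +3 new -> 22 infected
Step 8: +2 new -> 24 infected
Step 9: +2 new -> 26 infected
Step 10: +0 new -> 26 infected

Answer: 26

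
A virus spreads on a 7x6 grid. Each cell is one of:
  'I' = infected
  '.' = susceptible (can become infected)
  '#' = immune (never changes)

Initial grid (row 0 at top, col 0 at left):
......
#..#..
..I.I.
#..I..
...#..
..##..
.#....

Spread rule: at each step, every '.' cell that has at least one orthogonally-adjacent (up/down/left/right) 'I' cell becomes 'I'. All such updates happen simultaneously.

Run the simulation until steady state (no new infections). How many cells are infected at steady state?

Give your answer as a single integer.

Step 0 (initial): 3 infected
Step 1: +7 new -> 10 infected
Step 2: +9 new -> 19 infected
Step 3: +6 new -> 25 infected
Step 4: +5 new -> 30 infected
Step 5: +3 new -> 33 infected
Step 6: +2 new -> 35 infected
Step 7: +0 new -> 35 infected

Answer: 35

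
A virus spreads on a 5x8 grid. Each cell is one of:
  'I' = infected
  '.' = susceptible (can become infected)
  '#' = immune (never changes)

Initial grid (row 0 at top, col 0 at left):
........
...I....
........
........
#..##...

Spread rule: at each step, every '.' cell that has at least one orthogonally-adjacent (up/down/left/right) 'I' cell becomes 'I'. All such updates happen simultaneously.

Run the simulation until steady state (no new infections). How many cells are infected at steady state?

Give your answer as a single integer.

Answer: 37

Derivation:
Step 0 (initial): 1 infected
Step 1: +4 new -> 5 infected
Step 2: +7 new -> 12 infected
Step 3: +8 new -> 20 infected
Step 4: +8 new -> 28 infected
Step 5: +6 new -> 34 infected
Step 6: +2 new -> 36 infected
Step 7: +1 new -> 37 infected
Step 8: +0 new -> 37 infected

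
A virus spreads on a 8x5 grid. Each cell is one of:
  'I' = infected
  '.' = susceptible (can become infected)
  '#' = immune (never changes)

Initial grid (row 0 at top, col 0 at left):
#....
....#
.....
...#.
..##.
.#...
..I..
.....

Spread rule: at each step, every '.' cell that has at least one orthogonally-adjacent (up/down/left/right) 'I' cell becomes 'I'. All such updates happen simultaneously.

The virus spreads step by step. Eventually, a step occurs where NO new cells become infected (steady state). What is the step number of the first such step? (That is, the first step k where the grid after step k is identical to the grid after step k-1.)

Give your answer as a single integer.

Answer: 11

Derivation:
Step 0 (initial): 1 infected
Step 1: +4 new -> 5 infected
Step 2: +5 new -> 10 infected
Step 3: +4 new -> 14 infected
Step 4: +2 new -> 16 infected
Step 5: +3 new -> 19 infected
Step 6: +3 new -> 22 infected
Step 7: +4 new -> 26 infected
Step 8: +3 new -> 29 infected
Step 9: +3 new -> 32 infected
Step 10: +2 new -> 34 infected
Step 11: +0 new -> 34 infected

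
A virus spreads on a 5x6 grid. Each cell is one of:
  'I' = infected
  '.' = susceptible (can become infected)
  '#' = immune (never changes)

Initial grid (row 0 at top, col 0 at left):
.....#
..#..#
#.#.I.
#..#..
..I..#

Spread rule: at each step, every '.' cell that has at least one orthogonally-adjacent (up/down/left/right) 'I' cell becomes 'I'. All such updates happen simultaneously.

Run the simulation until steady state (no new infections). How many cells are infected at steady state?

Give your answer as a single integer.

Answer: 22

Derivation:
Step 0 (initial): 2 infected
Step 1: +7 new -> 9 infected
Step 2: +6 new -> 15 infected
Step 3: +2 new -> 17 infected
Step 4: +2 new -> 19 infected
Step 5: +2 new -> 21 infected
Step 6: +1 new -> 22 infected
Step 7: +0 new -> 22 infected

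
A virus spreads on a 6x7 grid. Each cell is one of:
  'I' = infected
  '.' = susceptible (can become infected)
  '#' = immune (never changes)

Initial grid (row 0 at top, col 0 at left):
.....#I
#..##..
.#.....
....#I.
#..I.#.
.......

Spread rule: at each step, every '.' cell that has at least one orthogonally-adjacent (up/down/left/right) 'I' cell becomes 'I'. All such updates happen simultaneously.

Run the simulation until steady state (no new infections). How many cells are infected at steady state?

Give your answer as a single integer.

Answer: 34

Derivation:
Step 0 (initial): 3 infected
Step 1: +7 new -> 10 infected
Step 2: +9 new -> 19 infected
Step 3: +5 new -> 24 infected
Step 4: +3 new -> 27 infected
Step 5: +3 new -> 30 infected
Step 6: +2 new -> 32 infected
Step 7: +2 new -> 34 infected
Step 8: +0 new -> 34 infected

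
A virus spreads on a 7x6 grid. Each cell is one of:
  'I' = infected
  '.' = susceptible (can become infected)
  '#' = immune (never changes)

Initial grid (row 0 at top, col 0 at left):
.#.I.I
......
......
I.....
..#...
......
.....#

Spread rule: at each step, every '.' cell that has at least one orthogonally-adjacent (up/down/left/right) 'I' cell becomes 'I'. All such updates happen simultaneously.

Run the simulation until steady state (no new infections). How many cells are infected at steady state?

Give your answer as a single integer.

Step 0 (initial): 3 infected
Step 1: +7 new -> 10 infected
Step 2: +9 new -> 19 infected
Step 3: +8 new -> 27 infected
Step 4: +5 new -> 32 infected
Step 5: +4 new -> 36 infected
Step 6: +2 new -> 38 infected
Step 7: +1 new -> 39 infected
Step 8: +0 new -> 39 infected

Answer: 39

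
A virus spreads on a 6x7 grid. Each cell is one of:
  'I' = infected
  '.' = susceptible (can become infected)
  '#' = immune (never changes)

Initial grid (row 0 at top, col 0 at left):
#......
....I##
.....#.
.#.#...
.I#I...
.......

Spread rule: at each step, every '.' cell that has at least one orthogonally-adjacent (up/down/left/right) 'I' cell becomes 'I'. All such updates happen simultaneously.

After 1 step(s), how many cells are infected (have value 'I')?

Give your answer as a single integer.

Step 0 (initial): 3 infected
Step 1: +7 new -> 10 infected

Answer: 10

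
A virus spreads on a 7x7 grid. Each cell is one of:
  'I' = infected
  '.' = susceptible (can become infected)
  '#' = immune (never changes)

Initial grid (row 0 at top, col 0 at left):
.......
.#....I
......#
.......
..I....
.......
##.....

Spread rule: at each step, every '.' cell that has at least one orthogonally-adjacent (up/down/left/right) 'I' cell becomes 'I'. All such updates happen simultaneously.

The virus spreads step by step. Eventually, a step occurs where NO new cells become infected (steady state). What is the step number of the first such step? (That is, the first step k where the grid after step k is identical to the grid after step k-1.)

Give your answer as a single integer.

Step 0 (initial): 2 infected
Step 1: +6 new -> 8 infected
Step 2: +11 new -> 19 infected
Step 3: +13 new -> 32 infected
Step 4: +7 new -> 39 infected
Step 5: +4 new -> 43 infected
Step 6: +2 new -> 45 infected
Step 7: +0 new -> 45 infected

Answer: 7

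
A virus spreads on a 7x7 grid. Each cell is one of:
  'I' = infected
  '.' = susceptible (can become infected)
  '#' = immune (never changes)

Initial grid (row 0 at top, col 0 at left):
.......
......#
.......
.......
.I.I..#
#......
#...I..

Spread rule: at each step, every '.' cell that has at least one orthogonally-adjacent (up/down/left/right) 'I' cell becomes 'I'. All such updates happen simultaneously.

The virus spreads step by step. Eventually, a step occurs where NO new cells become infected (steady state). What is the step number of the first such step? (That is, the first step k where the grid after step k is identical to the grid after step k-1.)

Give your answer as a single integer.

Step 0 (initial): 3 infected
Step 1: +10 new -> 13 infected
Step 2: +11 new -> 24 infected
Step 3: +7 new -> 31 infected
Step 4: +7 new -> 38 infected
Step 5: +5 new -> 43 infected
Step 6: +1 new -> 44 infected
Step 7: +1 new -> 45 infected
Step 8: +0 new -> 45 infected

Answer: 8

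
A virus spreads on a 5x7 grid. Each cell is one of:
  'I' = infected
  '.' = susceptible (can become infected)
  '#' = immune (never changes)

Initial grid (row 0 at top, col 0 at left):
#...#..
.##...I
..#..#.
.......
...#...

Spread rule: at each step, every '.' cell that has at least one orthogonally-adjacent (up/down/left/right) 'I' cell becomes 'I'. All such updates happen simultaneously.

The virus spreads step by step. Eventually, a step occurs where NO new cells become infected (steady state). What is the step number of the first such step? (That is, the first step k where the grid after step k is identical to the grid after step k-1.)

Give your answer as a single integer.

Answer: 11

Derivation:
Step 0 (initial): 1 infected
Step 1: +3 new -> 4 infected
Step 2: +3 new -> 7 infected
Step 3: +4 new -> 11 infected
Step 4: +4 new -> 15 infected
Step 5: +3 new -> 18 infected
Step 6: +2 new -> 20 infected
Step 7: +2 new -> 22 infected
Step 8: +3 new -> 25 infected
Step 9: +2 new -> 27 infected
Step 10: +1 new -> 28 infected
Step 11: +0 new -> 28 infected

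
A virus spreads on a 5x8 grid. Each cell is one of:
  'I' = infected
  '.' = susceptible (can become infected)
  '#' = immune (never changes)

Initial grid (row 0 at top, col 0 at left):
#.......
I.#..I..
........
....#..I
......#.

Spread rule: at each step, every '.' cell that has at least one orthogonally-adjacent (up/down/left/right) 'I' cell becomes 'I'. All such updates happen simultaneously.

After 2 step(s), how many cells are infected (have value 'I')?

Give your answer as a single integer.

Step 0 (initial): 3 infected
Step 1: +9 new -> 12 infected
Step 2: +10 new -> 22 infected

Answer: 22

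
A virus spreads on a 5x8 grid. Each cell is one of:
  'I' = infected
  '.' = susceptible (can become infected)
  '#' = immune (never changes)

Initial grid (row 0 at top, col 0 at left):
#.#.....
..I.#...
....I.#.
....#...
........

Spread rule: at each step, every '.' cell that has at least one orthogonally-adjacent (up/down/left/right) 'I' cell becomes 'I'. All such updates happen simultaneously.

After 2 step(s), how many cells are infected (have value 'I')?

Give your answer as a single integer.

Step 0 (initial): 2 infected
Step 1: +5 new -> 7 infected
Step 2: +8 new -> 15 infected

Answer: 15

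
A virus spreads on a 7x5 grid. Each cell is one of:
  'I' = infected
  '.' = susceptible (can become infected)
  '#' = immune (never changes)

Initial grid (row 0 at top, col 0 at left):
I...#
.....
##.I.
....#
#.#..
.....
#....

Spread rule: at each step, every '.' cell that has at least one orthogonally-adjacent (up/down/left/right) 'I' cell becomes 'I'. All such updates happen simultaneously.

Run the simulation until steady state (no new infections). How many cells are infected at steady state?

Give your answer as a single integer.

Step 0 (initial): 2 infected
Step 1: +6 new -> 8 infected
Step 2: +7 new -> 15 infected
Step 3: +3 new -> 18 infected
Step 4: +5 new -> 23 infected
Step 5: +3 new -> 26 infected
Step 6: +2 new -> 28 infected
Step 7: +0 new -> 28 infected

Answer: 28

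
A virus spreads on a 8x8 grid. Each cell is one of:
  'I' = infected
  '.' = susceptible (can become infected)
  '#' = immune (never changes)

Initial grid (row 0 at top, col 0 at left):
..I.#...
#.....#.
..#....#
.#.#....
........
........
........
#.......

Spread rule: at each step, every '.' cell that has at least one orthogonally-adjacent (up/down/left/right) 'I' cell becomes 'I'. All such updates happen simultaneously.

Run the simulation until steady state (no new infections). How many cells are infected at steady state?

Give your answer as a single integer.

Answer: 56

Derivation:
Step 0 (initial): 1 infected
Step 1: +3 new -> 4 infected
Step 2: +3 new -> 7 infected
Step 3: +3 new -> 10 infected
Step 4: +3 new -> 13 infected
Step 5: +4 new -> 17 infected
Step 6: +5 new -> 22 infected
Step 7: +7 new -> 29 infected
Step 8: +9 new -> 38 infected
Step 9: +8 new -> 46 infected
Step 10: +6 new -> 52 infected
Step 11: +3 new -> 55 infected
Step 12: +1 new -> 56 infected
Step 13: +0 new -> 56 infected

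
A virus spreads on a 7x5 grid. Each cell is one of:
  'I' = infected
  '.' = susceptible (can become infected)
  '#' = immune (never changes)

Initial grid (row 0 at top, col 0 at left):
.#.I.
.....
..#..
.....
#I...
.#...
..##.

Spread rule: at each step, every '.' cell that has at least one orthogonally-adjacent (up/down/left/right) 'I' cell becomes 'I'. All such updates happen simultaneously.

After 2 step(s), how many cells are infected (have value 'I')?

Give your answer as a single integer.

Answer: 15

Derivation:
Step 0 (initial): 2 infected
Step 1: +5 new -> 7 infected
Step 2: +8 new -> 15 infected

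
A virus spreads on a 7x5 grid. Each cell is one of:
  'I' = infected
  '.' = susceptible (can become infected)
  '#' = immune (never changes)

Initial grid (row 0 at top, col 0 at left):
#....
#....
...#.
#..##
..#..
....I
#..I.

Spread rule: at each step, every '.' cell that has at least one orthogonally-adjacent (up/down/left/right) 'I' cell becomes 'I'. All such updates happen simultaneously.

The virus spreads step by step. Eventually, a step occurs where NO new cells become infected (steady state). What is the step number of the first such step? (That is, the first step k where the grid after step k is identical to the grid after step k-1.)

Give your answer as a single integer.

Step 0 (initial): 2 infected
Step 1: +4 new -> 6 infected
Step 2: +3 new -> 9 infected
Step 3: +1 new -> 10 infected
Step 4: +2 new -> 12 infected
Step 5: +2 new -> 14 infected
Step 6: +2 new -> 16 infected
Step 7: +3 new -> 19 infected
Step 8: +2 new -> 21 infected
Step 9: +2 new -> 23 infected
Step 10: +2 new -> 25 infected
Step 11: +2 new -> 27 infected
Step 12: +0 new -> 27 infected

Answer: 12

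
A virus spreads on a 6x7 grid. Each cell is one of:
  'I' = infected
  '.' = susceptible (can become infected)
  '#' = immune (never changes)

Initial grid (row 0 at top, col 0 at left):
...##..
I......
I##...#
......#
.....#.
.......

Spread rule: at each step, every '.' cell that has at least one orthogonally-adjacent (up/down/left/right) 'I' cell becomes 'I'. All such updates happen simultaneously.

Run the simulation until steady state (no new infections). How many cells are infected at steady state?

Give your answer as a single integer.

Answer: 35

Derivation:
Step 0 (initial): 2 infected
Step 1: +3 new -> 5 infected
Step 2: +4 new -> 9 infected
Step 3: +5 new -> 14 infected
Step 4: +5 new -> 19 infected
Step 5: +5 new -> 24 infected
Step 6: +6 new -> 30 infected
Step 7: +2 new -> 32 infected
Step 8: +1 new -> 33 infected
Step 9: +1 new -> 34 infected
Step 10: +1 new -> 35 infected
Step 11: +0 new -> 35 infected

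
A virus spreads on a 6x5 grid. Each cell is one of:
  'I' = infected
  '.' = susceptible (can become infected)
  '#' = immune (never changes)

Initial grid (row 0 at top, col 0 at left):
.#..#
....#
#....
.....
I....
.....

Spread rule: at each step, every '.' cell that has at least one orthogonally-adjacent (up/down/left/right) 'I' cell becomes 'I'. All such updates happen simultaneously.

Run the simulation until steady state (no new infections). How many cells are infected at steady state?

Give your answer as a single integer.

Answer: 26

Derivation:
Step 0 (initial): 1 infected
Step 1: +3 new -> 4 infected
Step 2: +3 new -> 7 infected
Step 3: +4 new -> 11 infected
Step 4: +5 new -> 16 infected
Step 5: +5 new -> 21 infected
Step 6: +4 new -> 25 infected
Step 7: +1 new -> 26 infected
Step 8: +0 new -> 26 infected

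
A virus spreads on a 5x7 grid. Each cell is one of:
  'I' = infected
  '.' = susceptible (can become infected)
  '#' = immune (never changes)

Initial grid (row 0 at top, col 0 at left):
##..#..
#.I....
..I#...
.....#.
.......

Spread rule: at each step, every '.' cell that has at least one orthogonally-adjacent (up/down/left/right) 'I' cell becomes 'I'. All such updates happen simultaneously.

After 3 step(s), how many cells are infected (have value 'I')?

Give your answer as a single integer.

Step 0 (initial): 2 infected
Step 1: +5 new -> 7 infected
Step 2: +6 new -> 13 infected
Step 3: +6 new -> 19 infected

Answer: 19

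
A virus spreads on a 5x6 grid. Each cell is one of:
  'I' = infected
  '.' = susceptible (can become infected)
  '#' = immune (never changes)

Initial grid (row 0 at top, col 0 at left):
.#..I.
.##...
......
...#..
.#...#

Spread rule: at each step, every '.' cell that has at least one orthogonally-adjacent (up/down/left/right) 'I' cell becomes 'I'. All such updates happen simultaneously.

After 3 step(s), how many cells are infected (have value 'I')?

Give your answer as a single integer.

Answer: 11

Derivation:
Step 0 (initial): 1 infected
Step 1: +3 new -> 4 infected
Step 2: +4 new -> 8 infected
Step 3: +3 new -> 11 infected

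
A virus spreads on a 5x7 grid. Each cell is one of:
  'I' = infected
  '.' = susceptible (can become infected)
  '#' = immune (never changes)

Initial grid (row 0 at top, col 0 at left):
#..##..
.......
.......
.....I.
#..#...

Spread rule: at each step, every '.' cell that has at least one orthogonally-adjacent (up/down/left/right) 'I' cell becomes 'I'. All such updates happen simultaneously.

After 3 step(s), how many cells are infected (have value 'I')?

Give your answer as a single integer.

Answer: 16

Derivation:
Step 0 (initial): 1 infected
Step 1: +4 new -> 5 infected
Step 2: +6 new -> 11 infected
Step 3: +5 new -> 16 infected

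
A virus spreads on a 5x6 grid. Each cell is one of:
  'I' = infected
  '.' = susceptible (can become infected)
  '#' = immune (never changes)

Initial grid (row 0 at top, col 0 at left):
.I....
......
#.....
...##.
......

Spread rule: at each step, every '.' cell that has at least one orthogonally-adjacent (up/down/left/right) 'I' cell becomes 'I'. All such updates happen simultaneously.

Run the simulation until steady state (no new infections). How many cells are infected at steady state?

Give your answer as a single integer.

Answer: 27

Derivation:
Step 0 (initial): 1 infected
Step 1: +3 new -> 4 infected
Step 2: +4 new -> 8 infected
Step 3: +4 new -> 12 infected
Step 4: +6 new -> 18 infected
Step 5: +4 new -> 22 infected
Step 6: +2 new -> 24 infected
Step 7: +2 new -> 26 infected
Step 8: +1 new -> 27 infected
Step 9: +0 new -> 27 infected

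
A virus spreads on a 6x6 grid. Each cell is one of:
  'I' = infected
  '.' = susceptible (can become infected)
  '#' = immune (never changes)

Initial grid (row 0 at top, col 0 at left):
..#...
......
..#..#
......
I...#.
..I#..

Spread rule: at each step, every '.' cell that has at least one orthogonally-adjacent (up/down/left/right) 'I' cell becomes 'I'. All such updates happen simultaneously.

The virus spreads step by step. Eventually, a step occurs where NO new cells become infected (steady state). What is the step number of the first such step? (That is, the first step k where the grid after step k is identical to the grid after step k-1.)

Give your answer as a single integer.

Step 0 (initial): 2 infected
Step 1: +5 new -> 7 infected
Step 2: +4 new -> 11 infected
Step 3: +3 new -> 14 infected
Step 4: +4 new -> 18 infected
Step 5: +5 new -> 23 infected
Step 6: +3 new -> 26 infected
Step 7: +3 new -> 29 infected
Step 8: +2 new -> 31 infected
Step 9: +0 new -> 31 infected

Answer: 9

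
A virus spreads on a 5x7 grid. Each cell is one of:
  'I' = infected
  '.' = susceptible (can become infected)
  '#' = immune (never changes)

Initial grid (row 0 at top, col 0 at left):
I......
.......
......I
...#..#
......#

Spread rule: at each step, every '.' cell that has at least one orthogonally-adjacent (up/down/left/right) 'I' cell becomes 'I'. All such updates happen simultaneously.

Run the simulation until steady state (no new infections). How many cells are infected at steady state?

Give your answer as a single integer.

Step 0 (initial): 2 infected
Step 1: +4 new -> 6 infected
Step 2: +7 new -> 13 infected
Step 3: +9 new -> 22 infected
Step 4: +6 new -> 28 infected
Step 5: +3 new -> 31 infected
Step 6: +1 new -> 32 infected
Step 7: +0 new -> 32 infected

Answer: 32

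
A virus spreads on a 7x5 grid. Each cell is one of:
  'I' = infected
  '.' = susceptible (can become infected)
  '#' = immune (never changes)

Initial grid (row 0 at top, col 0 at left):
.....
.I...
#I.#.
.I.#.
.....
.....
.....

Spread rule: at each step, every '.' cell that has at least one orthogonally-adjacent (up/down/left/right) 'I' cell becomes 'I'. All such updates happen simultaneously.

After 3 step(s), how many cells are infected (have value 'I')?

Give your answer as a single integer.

Answer: 22

Derivation:
Step 0 (initial): 3 infected
Step 1: +7 new -> 10 infected
Step 2: +6 new -> 16 infected
Step 3: +6 new -> 22 infected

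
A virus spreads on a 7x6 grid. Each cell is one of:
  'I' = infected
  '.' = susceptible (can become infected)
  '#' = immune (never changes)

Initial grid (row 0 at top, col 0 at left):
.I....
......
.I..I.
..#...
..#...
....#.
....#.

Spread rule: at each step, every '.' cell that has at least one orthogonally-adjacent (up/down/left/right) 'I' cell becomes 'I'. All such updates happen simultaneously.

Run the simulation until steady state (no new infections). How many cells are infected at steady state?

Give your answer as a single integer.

Step 0 (initial): 3 infected
Step 1: +10 new -> 13 infected
Step 2: +11 new -> 24 infected
Step 3: +5 new -> 29 infected
Step 4: +5 new -> 34 infected
Step 5: +4 new -> 38 infected
Step 6: +0 new -> 38 infected

Answer: 38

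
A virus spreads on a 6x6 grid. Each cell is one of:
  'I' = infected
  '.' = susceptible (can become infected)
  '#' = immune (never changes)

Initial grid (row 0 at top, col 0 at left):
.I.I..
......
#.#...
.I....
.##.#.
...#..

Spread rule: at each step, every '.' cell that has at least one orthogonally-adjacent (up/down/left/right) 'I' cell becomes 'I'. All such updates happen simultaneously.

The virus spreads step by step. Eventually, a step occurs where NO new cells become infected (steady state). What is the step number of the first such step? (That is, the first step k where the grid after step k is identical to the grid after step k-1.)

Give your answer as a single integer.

Answer: 8

Derivation:
Step 0 (initial): 3 infected
Step 1: +8 new -> 11 infected
Step 2: +7 new -> 18 infected
Step 3: +5 new -> 23 infected
Step 4: +3 new -> 26 infected
Step 5: +2 new -> 28 infected
Step 6: +1 new -> 29 infected
Step 7: +1 new -> 30 infected
Step 8: +0 new -> 30 infected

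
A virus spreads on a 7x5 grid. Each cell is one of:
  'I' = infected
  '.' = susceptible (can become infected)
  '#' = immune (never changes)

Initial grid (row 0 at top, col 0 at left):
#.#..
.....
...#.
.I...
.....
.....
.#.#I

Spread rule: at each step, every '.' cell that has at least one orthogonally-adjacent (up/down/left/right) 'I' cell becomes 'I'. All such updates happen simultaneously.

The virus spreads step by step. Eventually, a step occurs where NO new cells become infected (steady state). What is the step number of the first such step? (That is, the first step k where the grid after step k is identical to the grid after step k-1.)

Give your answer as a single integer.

Answer: 7

Derivation:
Step 0 (initial): 2 infected
Step 1: +5 new -> 7 infected
Step 2: +9 new -> 16 infected
Step 3: +7 new -> 23 infected
Step 4: +4 new -> 27 infected
Step 5: +2 new -> 29 infected
Step 6: +1 new -> 30 infected
Step 7: +0 new -> 30 infected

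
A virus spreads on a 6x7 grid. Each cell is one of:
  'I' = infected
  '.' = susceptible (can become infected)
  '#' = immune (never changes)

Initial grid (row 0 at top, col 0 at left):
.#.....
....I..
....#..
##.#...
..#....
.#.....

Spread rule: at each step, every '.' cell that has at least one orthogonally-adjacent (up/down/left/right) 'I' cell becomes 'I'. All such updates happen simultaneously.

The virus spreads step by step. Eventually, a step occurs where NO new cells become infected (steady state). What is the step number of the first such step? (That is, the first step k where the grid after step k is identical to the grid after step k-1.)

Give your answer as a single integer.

Step 0 (initial): 1 infected
Step 1: +3 new -> 4 infected
Step 2: +6 new -> 10 infected
Step 3: +6 new -> 16 infected
Step 4: +6 new -> 22 infected
Step 5: +5 new -> 27 infected
Step 6: +3 new -> 30 infected
Step 7: +1 new -> 31 infected
Step 8: +1 new -> 32 infected
Step 9: +0 new -> 32 infected

Answer: 9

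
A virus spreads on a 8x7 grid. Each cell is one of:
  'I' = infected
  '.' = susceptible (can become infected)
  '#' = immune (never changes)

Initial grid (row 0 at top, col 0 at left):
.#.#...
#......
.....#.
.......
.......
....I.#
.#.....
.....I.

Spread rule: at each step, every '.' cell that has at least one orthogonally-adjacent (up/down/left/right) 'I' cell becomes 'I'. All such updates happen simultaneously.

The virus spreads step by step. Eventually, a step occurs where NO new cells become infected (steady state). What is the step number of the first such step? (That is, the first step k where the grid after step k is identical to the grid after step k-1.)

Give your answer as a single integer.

Answer: 8

Derivation:
Step 0 (initial): 2 infected
Step 1: +7 new -> 9 infected
Step 2: +7 new -> 16 infected
Step 3: +8 new -> 24 infected
Step 4: +7 new -> 31 infected
Step 5: +9 new -> 40 infected
Step 6: +5 new -> 45 infected
Step 7: +4 new -> 49 infected
Step 8: +0 new -> 49 infected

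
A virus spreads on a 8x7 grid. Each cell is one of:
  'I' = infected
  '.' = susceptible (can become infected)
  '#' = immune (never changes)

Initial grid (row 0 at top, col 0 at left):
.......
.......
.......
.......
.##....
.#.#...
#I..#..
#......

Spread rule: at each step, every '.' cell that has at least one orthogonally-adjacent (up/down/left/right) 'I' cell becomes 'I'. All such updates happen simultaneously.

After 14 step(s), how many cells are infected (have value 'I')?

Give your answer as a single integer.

Step 0 (initial): 1 infected
Step 1: +2 new -> 3 infected
Step 2: +3 new -> 6 infected
Step 3: +1 new -> 7 infected
Step 4: +1 new -> 8 infected
Step 5: +1 new -> 9 infected
Step 6: +2 new -> 11 infected
Step 7: +2 new -> 13 infected
Step 8: +3 new -> 16 infected
Step 9: +3 new -> 19 infected
Step 10: +4 new -> 23 infected
Step 11: +4 new -> 27 infected
Step 12: +5 new -> 32 infected
Step 13: +5 new -> 37 infected
Step 14: +4 new -> 41 infected

Answer: 41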